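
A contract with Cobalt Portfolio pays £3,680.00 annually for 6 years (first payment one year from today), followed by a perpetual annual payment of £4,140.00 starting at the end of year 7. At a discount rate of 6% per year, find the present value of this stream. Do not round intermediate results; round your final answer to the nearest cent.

£66738.03

PV of 6-year annuity: £3,680.00 × [1 − (1+0.06)^−6] / 0.06 = 18095.75352
Perpetuity value at year 6: £4,140.00 / 0.06 = 69000.00000
PV of perpetuity: 69000.00000 / (1+0.06)^6 = 48642.27729
Total PV = 18095.75352 + 48642.27729 = 66738.03081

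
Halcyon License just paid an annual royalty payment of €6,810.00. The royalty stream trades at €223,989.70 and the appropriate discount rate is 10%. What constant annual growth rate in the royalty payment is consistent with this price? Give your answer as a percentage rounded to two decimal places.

6.75%

P = D₀(1+g)/(r−g) ⇒ P(r−g) = D₀(1+g) ⇒ g(P+D₀) = P·r − D₀
g = (P·r − D₀)/(P + D₀) = (€223,989.70×0.1 − €6,810.00) / (€223,989.70 + €6,810.00) = 0.067543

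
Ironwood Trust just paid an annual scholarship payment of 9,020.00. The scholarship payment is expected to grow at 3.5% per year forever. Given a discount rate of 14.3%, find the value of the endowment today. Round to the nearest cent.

D₁ = D₀ × (1 + g) = 9,020.00 × 1.035 = 9,335.7000
Growing perpetuity: P = D₁ / (r − g) = 9,335.7000 / (0.143 − 0.035) = 86,441.67

86441.67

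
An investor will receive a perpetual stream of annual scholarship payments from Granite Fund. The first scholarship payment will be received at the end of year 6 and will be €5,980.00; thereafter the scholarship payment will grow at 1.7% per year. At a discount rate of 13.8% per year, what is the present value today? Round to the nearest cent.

Value at end of year 5: C₁ / (r − g) = €5,980.00 / (0.138 − 0.017) = €49,421.4876
Discount to today: PV = €49,421.4876 / (1 + 0.138)^5 = €49,421.4876 / 1.908584 = €25,894.32

€25894.32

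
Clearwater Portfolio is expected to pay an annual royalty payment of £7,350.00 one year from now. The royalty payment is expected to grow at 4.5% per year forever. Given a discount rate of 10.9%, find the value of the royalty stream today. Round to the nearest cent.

Growing perpetuity: P = D₁ / (r − g) = £7,350.0000 / (0.109 − 0.045) = £114,843.75

£114843.75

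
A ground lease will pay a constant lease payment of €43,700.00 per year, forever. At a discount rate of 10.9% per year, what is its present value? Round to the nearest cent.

Level perpetuity: PV = C / r = €43,700.00 / 0.109 = €400,917.43

€400917.43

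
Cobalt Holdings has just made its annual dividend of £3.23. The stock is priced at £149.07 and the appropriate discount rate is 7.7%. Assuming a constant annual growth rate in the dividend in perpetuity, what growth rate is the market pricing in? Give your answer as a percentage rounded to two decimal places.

P = D₀(1+g)/(r−g) ⇒ P(r−g) = D₀(1+g) ⇒ g(P+D₀) = P·r − D₀
g = (P·r − D₀)/(P + D₀) = (£149.07×0.077 − £3.23) / (£149.07 + £3.23) = 0.054159

5.42%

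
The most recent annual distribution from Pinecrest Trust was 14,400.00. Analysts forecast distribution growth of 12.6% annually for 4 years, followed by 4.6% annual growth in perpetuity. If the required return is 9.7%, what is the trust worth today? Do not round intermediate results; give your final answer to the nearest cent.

D_1 = 16214.40000
D_2 = 18257.41440
D_3 = 20557.84861
D_4 = 23148.13754
Terminal value at year 4: TV = D_4×(1+g_2)/(r−g_2) = 24212.95187/0.051 = 474763.76209
P_0 = D_1/(1+r)^1 + D_2/(1+r)^2 + D_3/(1+r)^3 + D_4/(1+r)^4 + TV/(1+r)^4
    = 14780.67457 + 15171.41255 + 15572.47997 + 15984.14990 + 327831.78040 = 389340.49738

389340.50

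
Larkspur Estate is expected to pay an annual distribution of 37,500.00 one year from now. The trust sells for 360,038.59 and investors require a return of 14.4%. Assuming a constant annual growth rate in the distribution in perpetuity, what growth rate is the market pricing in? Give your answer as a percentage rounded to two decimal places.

P = D₁/(r−g) ⇒ g = r − D₁/P = 0.144 − 37,500.00/360,038.59 = 0.039844

3.98%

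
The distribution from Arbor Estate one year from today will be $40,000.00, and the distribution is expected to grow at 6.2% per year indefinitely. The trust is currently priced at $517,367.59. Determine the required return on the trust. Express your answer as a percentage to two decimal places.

13.93%

P = D₁/(r − g) ⇒ r = D₁/P + g = $40,000.0000/$517,367.59 + 0.062 = 0.077314 + 0.062 = 0.139314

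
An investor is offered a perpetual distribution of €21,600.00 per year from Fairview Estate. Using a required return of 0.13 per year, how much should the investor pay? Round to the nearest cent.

€166153.85

Level perpetuity: PV = C / r = €21,600.00 / 0.13 = €166,153.85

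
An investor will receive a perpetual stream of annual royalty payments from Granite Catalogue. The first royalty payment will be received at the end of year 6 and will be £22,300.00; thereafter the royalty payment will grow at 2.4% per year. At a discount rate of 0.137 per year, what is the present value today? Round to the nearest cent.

£103854.21

Value at end of year 5: C₁ / (r − g) = £22,300.00 / (0.137 − 0.024) = £197,345.1327
Discount to today: PV = £197,345.1327 / (1 + 0.137)^5 = £197,345.1327 / 1.900213 = £103,854.21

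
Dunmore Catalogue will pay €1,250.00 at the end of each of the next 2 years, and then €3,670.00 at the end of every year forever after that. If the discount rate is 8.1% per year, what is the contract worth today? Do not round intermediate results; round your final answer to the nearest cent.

PV of 2-year annuity: €1,250.00 × [1 − (1+0.081)^−2] / 0.081 = 2226.02842
Perpetuity value at year 2: €3,670.00 / 0.081 = 45308.64198
PV of perpetuity: 45308.64198 / (1+0.081)^2 = 38773.02253
Total PV = 2226.02842 + 38773.02253 = 40999.05095

€40999.05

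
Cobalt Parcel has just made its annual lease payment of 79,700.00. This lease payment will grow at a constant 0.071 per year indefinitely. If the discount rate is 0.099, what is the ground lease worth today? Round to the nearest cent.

3048525.00

D₁ = D₀ × (1 + g) = 79,700.00 × 1.071 = 85,358.7000
Growing perpetuity: P = D₁ / (r − g) = 85,358.7000 / (0.099 − 0.071) = 3,048,525.00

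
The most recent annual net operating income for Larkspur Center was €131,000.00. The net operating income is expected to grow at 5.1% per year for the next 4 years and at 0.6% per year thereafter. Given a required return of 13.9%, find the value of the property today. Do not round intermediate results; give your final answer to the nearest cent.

D_1 = 137681.00000
D_2 = 144702.73100
D_3 = 152082.57028
D_4 = 159838.78137
Terminal value at year 4: TV = D_4×(1+g_2)/(r−g_2) = 160797.81405/0.133 = 1209006.12070
P_0 = D_1/(1+r)^1 + D_2/(1+r)^2 + D_3/(1+r)^3 + D_4/(1+r)^4 + TV/(1+r)^4
    = 120878.84109 + 111539.65056 + 102922.01294 + 94970.18051 + 718345.87661 = 1148656.56170

€1148656.56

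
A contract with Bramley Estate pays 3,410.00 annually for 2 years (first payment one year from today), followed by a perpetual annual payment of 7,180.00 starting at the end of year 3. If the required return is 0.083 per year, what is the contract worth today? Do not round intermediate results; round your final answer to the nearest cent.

PV of 2-year annuity: 3,410.00 × [1 − (1+0.083)^−2] / 0.083 = 6056.01212
Perpetuity value at year 2: 7,180.00 / 0.083 = 86506.02410
PV of perpetuity: 86506.02410 / (1+0.083)^2 = 73754.65547
Total PV = 6056.01212 + 73754.65547 = 79810.66759

79810.67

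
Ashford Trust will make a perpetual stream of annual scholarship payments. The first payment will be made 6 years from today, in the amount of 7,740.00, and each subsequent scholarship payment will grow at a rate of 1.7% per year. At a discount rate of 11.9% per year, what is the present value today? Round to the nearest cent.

43250.42

Value at end of year 5: C₁ / (r − g) = 7,740.00 / (0.119 − 0.017) = 75,882.3529
Discount to today: PV = 75,882.3529 / (1 + 0.119)^5 = 75,882.3529 / 1.754488 = 43,250.42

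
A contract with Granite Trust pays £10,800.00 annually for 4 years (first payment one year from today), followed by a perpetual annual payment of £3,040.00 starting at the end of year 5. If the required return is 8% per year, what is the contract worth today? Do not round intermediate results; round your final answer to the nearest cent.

£63702.10

PV of 4-year annuity: £10,800.00 × [1 − (1+0.08)^−4] / 0.08 = 35770.96987
Perpetuity value at year 4: £3,040.00 / 0.08 = 38000.00000
PV of perpetuity: 38000.00000 / (1+0.08)^4 = 27931.13441
Total PV = 35770.96987 + 27931.13441 = 63702.10428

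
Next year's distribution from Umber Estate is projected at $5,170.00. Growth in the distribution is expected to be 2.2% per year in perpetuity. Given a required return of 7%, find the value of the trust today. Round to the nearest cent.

$107708.33

Growing perpetuity: P = D₁ / (r − g) = $5,170.0000 / (0.07 − 0.022) = $107,708.33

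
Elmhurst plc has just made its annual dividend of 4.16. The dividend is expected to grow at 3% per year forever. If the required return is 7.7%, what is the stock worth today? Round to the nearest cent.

91.17

D₁ = D₀ × (1 + g) = 4.16 × 1.03 = 4.2848
Growing perpetuity: P = D₁ / (r − g) = 4.2848 / (0.077 − 0.03) = 91.17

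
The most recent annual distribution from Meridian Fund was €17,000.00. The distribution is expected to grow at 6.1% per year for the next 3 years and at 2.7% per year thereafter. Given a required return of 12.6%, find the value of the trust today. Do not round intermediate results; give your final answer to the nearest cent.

€192877.05

D_1 = 18037.00000
D_2 = 19137.25700
D_3 = 20304.62968
Terminal value at year 3: TV = D_3×(1+g_2)/(r−g_2) = 20852.85468/0.099 = 210634.89574
P_0 = D_1/(1+r)^1 + D_2/(1+r)^2 + D_3/(1+r)^3 + TV/(1+r)^3
    = 16018.65009 + 15093.95004 + 14222.62966 + 147541.82481 = 192877.05459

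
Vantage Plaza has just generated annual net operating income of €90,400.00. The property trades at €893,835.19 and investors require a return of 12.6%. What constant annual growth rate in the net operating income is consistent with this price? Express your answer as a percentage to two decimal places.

P = D₀(1+g)/(r−g) ⇒ P(r−g) = D₀(1+g) ⇒ g(P+D₀) = P·r − D₀
g = (P·r − D₀)/(P + D₀) = (€893,835.19×0.126 − €90,400.00) / (€893,835.19 + €90,400.00) = 0.022579

2.26%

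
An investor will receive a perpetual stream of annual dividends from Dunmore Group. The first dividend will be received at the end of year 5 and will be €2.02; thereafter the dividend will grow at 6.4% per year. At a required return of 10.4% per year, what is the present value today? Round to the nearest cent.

Value at end of year 4: C₁ / (r − g) = €2.02 / (0.104 − 0.064) = €50.5000
Discount to today: PV = €50.5000 / (1 + 0.104)^4 = €50.5000 / 1.485512 = €34.00

€34.00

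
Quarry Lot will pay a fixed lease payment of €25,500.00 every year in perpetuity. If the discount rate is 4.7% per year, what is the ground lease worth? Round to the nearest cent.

€542553.19

Level perpetuity: PV = C / r = €25,500.00 / 0.047 = €542,553.19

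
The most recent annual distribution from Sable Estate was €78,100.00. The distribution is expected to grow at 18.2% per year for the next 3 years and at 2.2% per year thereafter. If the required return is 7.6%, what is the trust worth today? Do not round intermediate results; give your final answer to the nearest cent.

D_1 = 92314.20000
D_2 = 109115.38440
D_3 = 128974.38436
Terminal value at year 3: TV = D_3×(1+g_2)/(r−g_2) = 131811.82082/0.054 = 2440959.64475
P_0 = D_1/(1+r)^1 + D_2/(1+r)^2 + D_3/(1+r)^3 + TV/(1+r)^3
    = 85793.86617 + 94245.67827 + 103530.10382 + 1959403.07600 = 2242972.72426

€2242972.72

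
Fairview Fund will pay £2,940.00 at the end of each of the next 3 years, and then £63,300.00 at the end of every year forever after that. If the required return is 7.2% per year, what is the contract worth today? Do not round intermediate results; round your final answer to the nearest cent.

PV of 3-year annuity: £2,940.00 × [1 − (1+0.072)^−3] / 0.072 = 7687.38280
Perpetuity value at year 3: £63,300.00 / 0.072 = 879166.66667
PV of perpetuity: 879166.66667 / (1+0.072)^3 = 713652.60846
Total PV = 7687.38280 + 713652.60846 = 721339.99126

£721339.99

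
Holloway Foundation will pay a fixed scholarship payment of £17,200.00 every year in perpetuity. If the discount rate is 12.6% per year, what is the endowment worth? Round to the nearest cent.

£136507.94

Level perpetuity: PV = C / r = £17,200.00 / 0.126 = £136,507.94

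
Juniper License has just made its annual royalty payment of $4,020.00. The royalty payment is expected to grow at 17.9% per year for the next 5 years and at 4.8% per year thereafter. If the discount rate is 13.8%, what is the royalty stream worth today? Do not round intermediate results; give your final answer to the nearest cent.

$78252.79

D_1 = 4739.58000
D_2 = 5587.96482
D_3 = 6588.21052
D_4 = 7767.50021
D_5 = 9157.88274
Terminal value at year 5: TV = D_5×(1+g_2)/(r−g_2) = 9597.46111/0.09 = 106638.45683
P_0 = D_1/(1+r)^1 + D_2/(1+r)^2 + D_3/(1+r)^3 + D_4/(1+r)^4 + D_5/(1+r)^5 + TV/(1+r)^5
    = 4164.83304 + 4314.88414 + 4470.34130 + 4631.39930 + 4798.25990 + 55873.07087 = 78252.78855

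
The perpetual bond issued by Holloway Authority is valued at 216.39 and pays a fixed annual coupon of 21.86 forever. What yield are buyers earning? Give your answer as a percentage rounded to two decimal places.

P = C/r ⇒ r = C/P = 21.86/216.39 = 0.101021

10.10%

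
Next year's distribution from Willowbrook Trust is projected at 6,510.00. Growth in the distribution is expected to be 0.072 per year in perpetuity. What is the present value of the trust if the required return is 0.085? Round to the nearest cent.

500769.23

Growing perpetuity: P = D₁ / (r − g) = 6,510.0000 / (0.085 − 0.072) = 500,769.23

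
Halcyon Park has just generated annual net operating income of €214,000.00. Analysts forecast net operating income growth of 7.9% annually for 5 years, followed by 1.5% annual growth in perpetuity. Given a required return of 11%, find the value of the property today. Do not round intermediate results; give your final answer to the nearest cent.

€2968108.76

D_1 = 230906.00000
D_2 = 249147.57400
D_3 = 268830.23235
D_4 = 290067.82070
D_5 = 312983.17854
Terminal value at year 5: TV = D_5×(1+g_2)/(r−g_2) = 317677.92621/0.095 = 3343978.17068
P_0 = D_1/(1+r)^1 + D_2/(1+r)^2 + D_3/(1+r)^3 + D_4/(1+r)^4 + D_5/(1+r)^5 + TV/(1+r)^5
    = 208023.42342 + 202213.76025 + 196566.34892 + 191076.65810 + 185740.28296 + 1984488.28639 = 2968108.76005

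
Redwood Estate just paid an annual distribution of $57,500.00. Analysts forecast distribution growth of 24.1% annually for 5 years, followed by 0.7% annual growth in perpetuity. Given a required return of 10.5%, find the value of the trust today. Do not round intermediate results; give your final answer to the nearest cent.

$1468409.86

D_1 = 71357.50000
D_2 = 88554.65750
D_3 = 109896.32996
D_4 = 136381.34548
D_5 = 169249.24974
Terminal value at year 5: TV = D_5×(1+g_2)/(r−g_2) = 170433.99449/0.098 = 1739122.39271
P_0 = D_1/(1+r)^1 + D_2/(1+r)^2 + D_3/(1+r)^3 + D_4/(1+r)^4 + D_5/(1+r)^5 + TV/(1+r)^5
    = 64576.92308 + 72524.85207 + 81450.98771 + 91475.72466 + 102734.27539 + 1055647.09505 = 1468409.85795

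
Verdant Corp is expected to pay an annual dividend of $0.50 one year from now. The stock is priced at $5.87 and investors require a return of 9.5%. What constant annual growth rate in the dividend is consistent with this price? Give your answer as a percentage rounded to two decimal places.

P = D₁/(r−g) ⇒ g = r − D₁/P = 0.095 − $0.50/$5.87 = 0.009821

0.98%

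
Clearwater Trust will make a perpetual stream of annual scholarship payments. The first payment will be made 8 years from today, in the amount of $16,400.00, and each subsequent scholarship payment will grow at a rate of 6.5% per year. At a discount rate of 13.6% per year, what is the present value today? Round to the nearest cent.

Value at end of year 7: C₁ / (r − g) = $16,400.00 / (0.136 − 0.065) = $230,985.9155
Discount to today: PV = $230,985.9155 / (1 + 0.136)^7 = $230,985.9155 / 2.441453 = $94,610.03

$94610.03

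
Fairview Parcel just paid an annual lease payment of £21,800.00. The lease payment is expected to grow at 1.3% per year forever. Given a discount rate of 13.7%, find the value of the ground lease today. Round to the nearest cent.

D₁ = D₀ × (1 + g) = £21,800.00 × 1.013 = £22,083.4000
Growing perpetuity: P = D₁ / (r − g) = £22,083.4000 / (0.137 − 0.013) = £178,091.94

£178091.94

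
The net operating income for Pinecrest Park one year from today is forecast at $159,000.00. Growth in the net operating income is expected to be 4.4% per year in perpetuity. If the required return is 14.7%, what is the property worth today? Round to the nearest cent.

Growing perpetuity: P = D₁ / (r − g) = $159,000.0000 / (0.147 − 0.044) = $1,543,689.32

$1543689.32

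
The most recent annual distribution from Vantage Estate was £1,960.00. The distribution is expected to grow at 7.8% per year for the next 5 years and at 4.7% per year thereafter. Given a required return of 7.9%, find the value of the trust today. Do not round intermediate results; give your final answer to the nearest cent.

D_1 = 2112.88000
D_2 = 2277.68464
D_3 = 2455.34404
D_4 = 2646.86088
D_5 = 2853.31603
Terminal value at year 5: TV = D_5×(1+g_2)/(r−g_2) = 2987.42188/0.032 = 93356.93371
P_0 = D_1/(1+r)^1 + D_2/(1+r)^2 + D_3/(1+r)^3 + D_4/(1+r)^4 + D_5/(1+r)^5 + TV/(1+r)^5
    = 1958.18350 + 1956.36869 + 1954.55556 + 1952.74411 + 1950.93434 + 63832.13279 = 73604.91899

£73604.92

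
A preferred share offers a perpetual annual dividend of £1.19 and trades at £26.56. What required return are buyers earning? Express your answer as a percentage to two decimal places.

4.48%

P = C/r ⇒ r = C/P = £1.19/£26.56 = 0.044804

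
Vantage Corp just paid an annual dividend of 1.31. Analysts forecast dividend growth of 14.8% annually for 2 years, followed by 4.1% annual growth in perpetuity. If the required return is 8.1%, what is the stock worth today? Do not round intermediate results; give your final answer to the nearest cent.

D_1 = 1.50388
D_2 = 1.72645
Terminal value at year 2: TV = D_2×(1+g_2)/(r−g_2) = 1.79724/0.04 = 44.93097
P_0 = D_1/(1+r)^1 + D_2/(1+r)^2 + TV/(1+r)^2
    = 1.39119 + 1.47742 + 38.44983 = 41.31844

41.32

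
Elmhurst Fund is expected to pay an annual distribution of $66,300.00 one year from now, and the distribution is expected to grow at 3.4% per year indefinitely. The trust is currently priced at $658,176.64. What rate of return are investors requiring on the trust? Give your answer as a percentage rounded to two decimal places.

13.47%

P = D₁/(r − g) ⇒ r = D₁/P + g = $66,300.0000/$658,176.64 + 0.034 = 0.100733 + 0.034 = 0.134733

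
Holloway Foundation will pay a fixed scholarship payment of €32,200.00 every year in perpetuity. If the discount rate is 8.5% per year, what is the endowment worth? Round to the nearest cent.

Level perpetuity: PV = C / r = €32,200.00 / 0.085 = €378,823.53

€378823.53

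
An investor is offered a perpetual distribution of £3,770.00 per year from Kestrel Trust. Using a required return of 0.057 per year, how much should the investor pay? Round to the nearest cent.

£66140.35

Level perpetuity: PV = C / r = £3,770.00 / 0.057 = £66,140.35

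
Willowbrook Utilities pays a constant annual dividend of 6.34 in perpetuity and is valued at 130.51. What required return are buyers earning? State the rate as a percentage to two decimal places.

P = C/r ⇒ r = C/P = 6.34/130.51 = 0.048579

4.86%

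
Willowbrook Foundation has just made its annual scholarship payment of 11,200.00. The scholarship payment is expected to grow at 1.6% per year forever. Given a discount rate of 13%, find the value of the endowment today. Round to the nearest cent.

D₁ = D₀ × (1 + g) = 11,200.00 × 1.016 = 11,379.2000
Growing perpetuity: P = D₁ / (r − g) = 11,379.2000 / (0.13 − 0.016) = 99,817.54

99817.54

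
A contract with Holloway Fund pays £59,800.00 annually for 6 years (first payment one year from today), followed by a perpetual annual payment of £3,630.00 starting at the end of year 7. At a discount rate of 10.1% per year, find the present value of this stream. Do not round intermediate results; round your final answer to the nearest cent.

£279860.35

PV of 6-year annuity: £59,800.00 × [1 − (1+0.101)^−6] / 0.101 = 259683.12567
Perpetuity value at year 6: £3,630.00 / 0.101 = 35940.59406
PV of perpetuity: 35940.59406 / (1+0.101)^6 = 20177.22038
Total PV = 259683.12567 + 20177.22038 = 279860.34605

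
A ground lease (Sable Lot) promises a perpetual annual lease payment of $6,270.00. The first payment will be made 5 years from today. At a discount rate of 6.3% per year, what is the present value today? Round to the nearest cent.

$77946.02

Value at end of year 4: C / r = $6,270.00 / 0.063 = $99,523.8095
Discount to today: PV = $99,523.8095 / (1 + 0.063)^4 = $99,523.8095 / 1.276830 = $77,946.02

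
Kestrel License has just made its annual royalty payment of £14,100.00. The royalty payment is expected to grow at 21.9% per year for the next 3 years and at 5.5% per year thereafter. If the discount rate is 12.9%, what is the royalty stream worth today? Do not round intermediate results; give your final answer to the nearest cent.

D_1 = 17187.90000
D_2 = 20952.05010
D_3 = 25540.54907
Terminal value at year 3: TV = D_3×(1+g_2)/(r−g_2) = 26945.27927/0.074 = 364125.39555
P_0 = D_1/(1+r)^1 + D_2/(1+r)^2 + D_3/(1+r)^3 + TV/(1+r)^3
    = 15224.00354 + 16437.60879 + 17747.95847 + 253028.32680 = 302437.89759

£302437.90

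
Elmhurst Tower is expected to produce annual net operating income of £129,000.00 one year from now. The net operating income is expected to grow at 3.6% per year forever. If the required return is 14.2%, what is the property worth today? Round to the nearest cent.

£1216981.13

Growing perpetuity: P = D₁ / (r − g) = £129,000.0000 / (0.142 − 0.036) = £1,216,981.13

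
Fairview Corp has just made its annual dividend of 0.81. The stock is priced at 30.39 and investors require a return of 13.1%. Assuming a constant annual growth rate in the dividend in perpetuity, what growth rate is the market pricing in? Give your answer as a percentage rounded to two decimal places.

10.16%

P = D₀(1+g)/(r−g) ⇒ P(r−g) = D₀(1+g) ⇒ g(P+D₀) = P·r − D₀
g = (P·r − D₀)/(P + D₀) = (30.39×0.131 − 0.81) / (30.39 + 0.81) = 0.101638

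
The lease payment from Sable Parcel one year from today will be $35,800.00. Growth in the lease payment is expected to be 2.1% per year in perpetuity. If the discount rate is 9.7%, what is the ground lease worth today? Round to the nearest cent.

Growing perpetuity: P = D₁ / (r − g) = $35,800.0000 / (0.097 − 0.021) = $471,052.63

$471052.63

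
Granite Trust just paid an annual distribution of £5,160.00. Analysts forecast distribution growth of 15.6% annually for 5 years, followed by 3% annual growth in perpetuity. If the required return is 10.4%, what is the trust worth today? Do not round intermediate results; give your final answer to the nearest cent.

D_1 = 5964.96000
D_2 = 6895.49376
D_3 = 7971.19079
D_4 = 9214.69655
D_5 = 10652.18921
Terminal value at year 5: TV = D_5×(1+g_2)/(r−g_2) = 10971.75489/0.074 = 148266.95794
P_0 = D_1/(1+r)^1 + D_2/(1+r)^2 + D_3/(1+r)^3 + D_4/(1+r)^4 + D_5/(1+r)^5 + TV/(1+r)^5
    = 5403.04348 + 5657.53466 + 5924.01274 + 6203.04232 + 6495.21461 + 90406.36548 = 120089.21328

£120089.21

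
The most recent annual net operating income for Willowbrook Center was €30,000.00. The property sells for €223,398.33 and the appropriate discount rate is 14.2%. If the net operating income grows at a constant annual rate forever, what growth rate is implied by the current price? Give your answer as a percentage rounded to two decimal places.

P = D₀(1+g)/(r−g) ⇒ P(r−g) = D₀(1+g) ⇒ g(P+D₀) = P·r − D₀
g = (P·r − D₀)/(P + D₀) = (€223,398.33×0.142 − €30,000.00) / (€223,398.33 + €30,000.00) = 0.006798

0.68%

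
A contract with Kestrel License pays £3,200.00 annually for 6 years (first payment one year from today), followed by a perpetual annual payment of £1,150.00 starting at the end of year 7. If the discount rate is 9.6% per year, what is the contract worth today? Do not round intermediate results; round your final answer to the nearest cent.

PV of 6-year annuity: £3,200.00 × [1 − (1+0.096)^−6] / 0.096 = 14101.73320
Perpetuity value at year 6: £1,150.00 / 0.096 = 11979.16667
PV of perpetuity: 11979.16667 / (1+0.096)^6 = 6911.35630
Total PV = 14101.73320 + 6911.35630 = 21013.08950

£21013.09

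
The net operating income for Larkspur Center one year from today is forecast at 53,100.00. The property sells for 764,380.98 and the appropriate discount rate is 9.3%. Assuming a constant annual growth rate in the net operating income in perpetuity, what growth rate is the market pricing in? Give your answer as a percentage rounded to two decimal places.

P = D₁/(r−g) ⇒ g = r − D₁/P = 0.093 − 53,100.00/764,380.98 = 0.023532

2.35%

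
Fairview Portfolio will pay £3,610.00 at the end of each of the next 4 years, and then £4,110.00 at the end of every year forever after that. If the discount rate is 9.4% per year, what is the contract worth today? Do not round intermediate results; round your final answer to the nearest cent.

£42117.66

PV of 4-year annuity: £3,610.00 × [1 − (1+0.094)^−4] / 0.094 = 11593.43758
Perpetuity value at year 4: £4,110.00 / 0.094 = 43723.40426
PV of perpetuity: 43723.40426 / (1+0.094)^4 = 30524.22740
Total PV = 11593.43758 + 30524.22740 = 42117.66498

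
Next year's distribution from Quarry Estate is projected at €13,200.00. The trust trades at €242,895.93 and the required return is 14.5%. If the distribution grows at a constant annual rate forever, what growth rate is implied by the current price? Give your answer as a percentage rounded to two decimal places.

P = D₁/(r−g) ⇒ g = r − D₁/P = 0.145 − €13,200.00/€242,895.93 = 0.090656

9.07%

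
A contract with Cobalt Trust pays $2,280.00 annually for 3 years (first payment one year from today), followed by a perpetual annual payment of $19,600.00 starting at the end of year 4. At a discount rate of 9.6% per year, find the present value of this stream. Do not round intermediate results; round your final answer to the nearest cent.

PV of 3-year annuity: $2,280.00 × [1 − (1+0.096)^−3] / 0.096 = 5710.19032
Perpetuity value at year 3: $19,600.00 / 0.096 = 204166.66667
PV of perpetuity: 204166.66667 / (1+0.096)^3 = 155079.06570
Total PV = 5710.19032 + 155079.06570 = 160789.25602

$160789.26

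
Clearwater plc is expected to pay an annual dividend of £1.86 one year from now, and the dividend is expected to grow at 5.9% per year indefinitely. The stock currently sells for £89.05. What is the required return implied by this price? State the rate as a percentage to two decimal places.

P = D₁/(r − g) ⇒ r = D₁/P + g = £1.8600/£89.05 + 0.059 = 0.020887 + 0.059 = 0.079887

7.99%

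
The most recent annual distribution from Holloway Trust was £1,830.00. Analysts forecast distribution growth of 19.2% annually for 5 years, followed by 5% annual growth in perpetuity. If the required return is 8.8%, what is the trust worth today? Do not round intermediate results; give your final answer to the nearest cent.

£91949.89

D_1 = 2181.36000
D_2 = 2600.18112
D_3 = 3099.41590
D_4 = 3694.50375
D_5 = 4403.84847
Terminal value at year 5: TV = D_5×(1+g_2)/(r−g_2) = 4624.04089/0.038 = 121685.28657
P_0 = D_1/(1+r)^1 + D_2/(1+r)^2 + D_3/(1+r)^3 + D_4/(1+r)^4 + D_5/(1+r)^5 + TV/(1+r)^5
    = 2004.92647 + 2196.57385 + 2406.54047 + 2636.57743 + 2888.60321 + 79816.66772 = 91949.88916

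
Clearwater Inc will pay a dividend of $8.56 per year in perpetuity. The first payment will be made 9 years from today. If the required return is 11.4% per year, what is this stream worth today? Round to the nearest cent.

Value at end of year 8: C / r = $8.56 / 0.114 = $75.0877
Discount to today: PV = $75.0877 / (1 + 0.114)^8 = $75.0877 / 2.371819 = $31.66

$31.66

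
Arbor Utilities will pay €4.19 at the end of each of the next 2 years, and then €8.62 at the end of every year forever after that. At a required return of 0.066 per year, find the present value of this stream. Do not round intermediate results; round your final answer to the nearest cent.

PV of 2-year annuity: €4.19 × [1 − (1+0.066)^−2] / 0.066 = 7.61781
Perpetuity value at year 2: €8.62 / 0.066 = 130.60606
PV of perpetuity: 130.60606 / (1+0.066)^2 = 114.93411
Total PV = 7.61781 + 114.93411 = 122.55191

€122.55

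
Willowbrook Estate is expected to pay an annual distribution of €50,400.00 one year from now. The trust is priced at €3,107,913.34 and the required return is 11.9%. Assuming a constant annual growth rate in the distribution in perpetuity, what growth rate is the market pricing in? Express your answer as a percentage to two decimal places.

10.28%

P = D₁/(r−g) ⇒ g = r − D₁/P = 0.119 − €50,400.00/€3,107,913.34 = 0.102783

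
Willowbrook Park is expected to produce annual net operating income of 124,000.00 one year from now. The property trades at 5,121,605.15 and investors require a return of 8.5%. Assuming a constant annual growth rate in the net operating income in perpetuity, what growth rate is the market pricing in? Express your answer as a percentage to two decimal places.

6.08%

P = D₁/(r−g) ⇒ g = r − D₁/P = 0.085 − 124,000.00/5,121,605.15 = 0.060789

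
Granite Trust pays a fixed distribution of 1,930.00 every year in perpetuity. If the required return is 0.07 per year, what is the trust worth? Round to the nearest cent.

27571.43

Level perpetuity: PV = C / r = 1,930.00 / 0.07 = 27,571.43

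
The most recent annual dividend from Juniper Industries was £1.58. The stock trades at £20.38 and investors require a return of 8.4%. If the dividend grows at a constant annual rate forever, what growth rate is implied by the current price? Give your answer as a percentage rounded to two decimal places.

0.60%

P = D₀(1+g)/(r−g) ⇒ P(r−g) = D₀(1+g) ⇒ g(P+D₀) = P·r − D₀
g = (P·r − D₀)/(P + D₀) = (£20.38×0.084 − £1.58) / (£20.38 + £1.58) = 0.006007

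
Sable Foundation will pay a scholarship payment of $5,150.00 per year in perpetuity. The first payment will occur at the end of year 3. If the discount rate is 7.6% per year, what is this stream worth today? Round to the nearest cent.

Value at end of year 2: C / r = $5,150.00 / 0.076 = $67,763.1579
Discount to today: PV = $67,763.1579 / (1 + 0.076)^2 = $67,763.1579 / 1.157776 = $58,528.73

$58528.73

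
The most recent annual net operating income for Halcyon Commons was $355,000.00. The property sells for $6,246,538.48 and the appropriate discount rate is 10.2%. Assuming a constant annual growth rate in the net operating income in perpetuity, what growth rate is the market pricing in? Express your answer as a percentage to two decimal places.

4.27%

P = D₀(1+g)/(r−g) ⇒ P(r−g) = D₀(1+g) ⇒ g(P+D₀) = P·r − D₀
g = (P·r − D₀)/(P + D₀) = ($6,246,538.48×0.102 − $355,000.00) / ($6,246,538.48 + $355,000.00) = 0.042740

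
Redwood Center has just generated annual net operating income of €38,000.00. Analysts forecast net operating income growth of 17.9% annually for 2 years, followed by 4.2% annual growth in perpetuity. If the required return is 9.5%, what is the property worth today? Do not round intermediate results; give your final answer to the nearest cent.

D_1 = 44802.00000
D_2 = 52821.55800
Terminal value at year 2: TV = D_2×(1+g_2)/(r−g_2) = 55040.06344/0.053 = 1038491.76294
P_0 = D_1/(1+r)^1 + D_2/(1+r)^2 + TV/(1+r)^2
    = 40915.06849 + 44053.75868 + 866113.51969 = 951082.34686

€951082.35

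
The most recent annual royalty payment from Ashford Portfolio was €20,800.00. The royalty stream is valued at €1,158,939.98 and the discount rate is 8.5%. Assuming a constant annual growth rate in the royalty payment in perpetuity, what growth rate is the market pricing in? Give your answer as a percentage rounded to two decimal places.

P = D₀(1+g)/(r−g) ⇒ P(r−g) = D₀(1+g) ⇒ g(P+D₀) = P·r − D₀
g = (P·r − D₀)/(P + D₀) = (€1,158,939.98×0.085 − €20,800.00) / (€1,158,939.98 + €20,800.00) = 0.065870

6.59%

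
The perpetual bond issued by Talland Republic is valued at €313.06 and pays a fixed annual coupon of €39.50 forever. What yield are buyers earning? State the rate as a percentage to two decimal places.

P = C/r ⇒ r = C/P = €39.50/€313.06 = 0.126174

12.62%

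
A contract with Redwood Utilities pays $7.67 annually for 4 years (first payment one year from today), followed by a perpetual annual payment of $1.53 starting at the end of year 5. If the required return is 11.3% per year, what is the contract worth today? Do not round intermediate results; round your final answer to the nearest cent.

PV of 4-year annuity: $7.67 × [1 − (1+0.113)^−4] / 0.113 = 23.64414
Perpetuity value at year 4: $1.53 / 0.113 = 13.53982
PV of perpetuity: 13.53982 / (1+0.113)^4 = 8.82333
Total PV = 23.64414 + 8.82333 = 32.46746

$32.47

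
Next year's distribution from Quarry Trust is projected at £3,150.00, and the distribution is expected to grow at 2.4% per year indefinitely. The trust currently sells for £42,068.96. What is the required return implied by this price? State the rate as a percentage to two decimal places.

9.89%

P = D₁/(r − g) ⇒ r = D₁/P + g = £3,150.0000/£42,068.96 + 0.024 = 0.074877 + 0.024 = 0.098877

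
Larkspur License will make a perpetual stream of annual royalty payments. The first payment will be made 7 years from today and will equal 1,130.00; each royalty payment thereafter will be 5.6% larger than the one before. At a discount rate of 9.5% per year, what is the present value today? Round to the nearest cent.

16808.51

Value at end of year 6: C₁ / (r − g) = 1,130.00 / (0.095 − 0.056) = 28,974.3590
Discount to today: PV = 28,974.3590 / (1 + 0.095)^6 = 28,974.3590 / 1.723791 = 16,808.51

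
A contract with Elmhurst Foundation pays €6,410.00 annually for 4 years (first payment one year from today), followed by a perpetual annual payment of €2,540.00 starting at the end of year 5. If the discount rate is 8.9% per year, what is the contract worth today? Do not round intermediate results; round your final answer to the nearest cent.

PV of 4-year annuity: €6,410.00 × [1 − (1+0.089)^−4] / 0.089 = 20812.26815
Perpetuity value at year 4: €2,540.00 / 0.089 = 28539.32584
PV of perpetuity: 28539.32584 / (1+0.089)^4 = 20292.34283
Total PV = 20812.26815 + 20292.34283 = 41104.61098

€41104.61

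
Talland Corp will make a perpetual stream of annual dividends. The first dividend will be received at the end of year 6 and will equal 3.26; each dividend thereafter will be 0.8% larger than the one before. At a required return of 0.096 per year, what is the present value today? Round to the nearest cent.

23.43

Value at end of year 5: C₁ / (r − g) = 3.26 / (0.096 − 0.008) = 37.0455
Discount to today: PV = 37.0455 / (1 + 0.096)^5 = 37.0455 / 1.581440 = 23.43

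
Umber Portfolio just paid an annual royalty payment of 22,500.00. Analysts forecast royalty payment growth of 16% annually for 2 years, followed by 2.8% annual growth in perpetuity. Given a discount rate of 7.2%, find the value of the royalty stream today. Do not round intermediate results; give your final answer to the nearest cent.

D_1 = 26100.00000
D_2 = 30276.00000
Terminal value at year 2: TV = D_2×(1+g_2)/(r−g_2) = 31123.72800/0.044 = 707357.45455
P_0 = D_1/(1+r)^1 + D_2/(1+r)^2 + TV/(1+r)^2
    = 24347.01493 + 26345.65048 + 615530.19755 = 666222.86296

666222.86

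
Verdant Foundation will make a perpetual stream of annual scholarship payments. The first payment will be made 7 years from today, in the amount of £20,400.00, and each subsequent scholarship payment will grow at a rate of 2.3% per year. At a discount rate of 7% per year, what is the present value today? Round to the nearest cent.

£289220.88

Value at end of year 6: C₁ / (r − g) = £20,400.00 / (0.07 − 0.023) = £434,042.5532
Discount to today: PV = £434,042.5532 / (1 + 0.07)^6 = £434,042.5532 / 1.500730 = £289,220.88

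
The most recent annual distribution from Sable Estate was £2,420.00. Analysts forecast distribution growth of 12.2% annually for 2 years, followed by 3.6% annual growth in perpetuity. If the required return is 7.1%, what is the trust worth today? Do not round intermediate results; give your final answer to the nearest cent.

£83807.73

D_1 = 2715.24000
D_2 = 3046.49928
Terminal value at year 2: TV = D_2×(1+g_2)/(r−g_2) = 3156.17325/0.035 = 90176.37869
P_0 = D_1/(1+r)^1 + D_2/(1+r)^2 + TV/(1+r)^2
    = 2535.23810 + 2655.96372 + 78616.52608 = 83807.72789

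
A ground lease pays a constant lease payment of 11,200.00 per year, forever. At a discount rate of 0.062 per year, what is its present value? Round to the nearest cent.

180645.16

Level perpetuity: PV = C / r = 11,200.00 / 0.062 = 180,645.16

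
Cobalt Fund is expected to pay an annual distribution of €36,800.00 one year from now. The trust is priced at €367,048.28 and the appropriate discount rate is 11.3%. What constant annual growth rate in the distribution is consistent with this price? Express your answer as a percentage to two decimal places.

1.27%

P = D₁/(r−g) ⇒ g = r − D₁/P = 0.113 − €36,800.00/€367,048.28 = 0.012741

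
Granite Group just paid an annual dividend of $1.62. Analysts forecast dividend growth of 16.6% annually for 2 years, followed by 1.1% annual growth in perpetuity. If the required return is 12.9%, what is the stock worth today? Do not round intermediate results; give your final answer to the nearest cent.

D_1 = 1.88892
D_2 = 2.20248
Terminal value at year 2: TV = D_2×(1+g_2)/(r−g_2) = 2.22671/0.118 = 18.87041
P_0 = D_1/(1+r)^1 + D_2/(1+r)^2 + TV/(1+r)^2
    = 1.67309 + 1.72792 + 14.80449 = 18.20550

$18.21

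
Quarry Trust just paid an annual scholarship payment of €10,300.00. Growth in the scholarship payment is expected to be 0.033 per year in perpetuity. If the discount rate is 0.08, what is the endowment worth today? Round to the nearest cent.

D₁ = D₀ × (1 + g) = €10,300.00 × 1.033 = €10,639.9000
Growing perpetuity: P = D₁ / (r − g) = €10,639.9000 / (0.08 − 0.033) = €226,380.85

€226380.85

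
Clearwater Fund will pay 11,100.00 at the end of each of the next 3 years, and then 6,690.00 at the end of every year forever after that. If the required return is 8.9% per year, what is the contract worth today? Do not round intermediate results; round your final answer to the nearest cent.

PV of 3-year annuity: 11,100.00 × [1 − (1+0.089)^−3] / 0.089 = 28147.52202
Perpetuity value at year 3: 6,690.00 / 0.089 = 75168.53933
PV of perpetuity: 75168.53933 / (1+0.089)^3 = 58203.95173
Total PV = 28147.52202 + 58203.95173 = 86351.47375

86351.47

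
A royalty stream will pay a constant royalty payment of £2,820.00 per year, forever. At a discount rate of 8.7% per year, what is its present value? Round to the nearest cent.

£32413.79

Level perpetuity: PV = C / r = £2,820.00 / 0.087 = £32,413.79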